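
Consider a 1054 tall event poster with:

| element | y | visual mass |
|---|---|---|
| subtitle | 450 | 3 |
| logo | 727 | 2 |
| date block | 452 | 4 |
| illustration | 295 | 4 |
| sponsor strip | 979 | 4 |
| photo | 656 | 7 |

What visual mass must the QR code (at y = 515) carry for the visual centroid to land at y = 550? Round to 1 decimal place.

Fixed elements: Σw = 3 + 2 + 4 + 4 + 4 + 7 = 24, Σw·y = 3·450 + 2·727 + 4·452 + 4·295 + 4·979 + 7·656 = 14300.
Balance at y = 550 requires (14300 + w·515) / (24 + w) = 550.
Rearranging, w·(515 − 550) = 550·24 − 14300 = -1100, so w ≈ -1100/-35 = 31.43.

w ≈ 31.4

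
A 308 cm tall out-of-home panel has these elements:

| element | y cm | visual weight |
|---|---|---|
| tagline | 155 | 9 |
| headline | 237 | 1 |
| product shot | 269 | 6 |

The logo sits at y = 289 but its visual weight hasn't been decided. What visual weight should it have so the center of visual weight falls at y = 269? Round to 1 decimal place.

w ≈ 52.9

Known weights sum to 9 + 1 + 6 = 16; their moment is 9·155 + 1·237 + 6·269 = 3246.
Balance at y = 269 requires (3246 + w·289) / (16 + w) = 269.
So w = (269·16 − 3246)/(289 − 269) = 1058/20 ≈ 52.90.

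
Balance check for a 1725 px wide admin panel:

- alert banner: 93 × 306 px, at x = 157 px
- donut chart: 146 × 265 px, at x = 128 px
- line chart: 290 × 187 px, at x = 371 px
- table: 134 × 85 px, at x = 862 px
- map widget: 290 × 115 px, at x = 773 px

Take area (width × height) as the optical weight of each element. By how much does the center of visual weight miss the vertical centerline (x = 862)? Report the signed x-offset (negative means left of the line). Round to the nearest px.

Areas → weights: alert banner 93·306 = 28458, donut chart 146·265 = 38690, line chart 290·187 = 54230, table 134·85 = 11390, map widget 290·115 = 33350; Σw = 166118.
x: (28458·157 + 38690·128 + 54230·371 + 11390·862 + 33350·773) / 166118 = 65137286 / 166118 ≈ 392.11
Against x = 862, that's 392.11 − 862 = -469.89.

≈ -470 px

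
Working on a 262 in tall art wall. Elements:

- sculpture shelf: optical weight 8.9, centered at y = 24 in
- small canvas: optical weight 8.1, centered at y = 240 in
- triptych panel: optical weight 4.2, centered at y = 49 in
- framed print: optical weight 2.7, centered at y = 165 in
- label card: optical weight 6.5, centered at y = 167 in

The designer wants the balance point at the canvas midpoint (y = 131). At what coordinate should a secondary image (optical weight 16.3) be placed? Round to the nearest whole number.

y ≈ 136

New total weight: (8.9 + 8.1 + 4.2 + 2.7 + 6.5) + 16.3 = 46.7.
y: need Σw·y = 46.7·131 = 6117.7. Existing = 8.9·24 + 8.1·240 + 4.2·49 + 2.7·165 + 6.5·167 = 3894.4. Remainder 2223.3 / 16.3 ≈ 136.40.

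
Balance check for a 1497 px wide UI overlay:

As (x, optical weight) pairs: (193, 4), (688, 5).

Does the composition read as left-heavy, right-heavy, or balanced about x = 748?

Σw = 4 + 5 = 9.
Σw·x = 4·193 + 5·688 = 4212, so x̄ = 4212/9 ≈ 468.00.
468.0 lies left of the midline 748, so the layout is left-heavy.

left-heavy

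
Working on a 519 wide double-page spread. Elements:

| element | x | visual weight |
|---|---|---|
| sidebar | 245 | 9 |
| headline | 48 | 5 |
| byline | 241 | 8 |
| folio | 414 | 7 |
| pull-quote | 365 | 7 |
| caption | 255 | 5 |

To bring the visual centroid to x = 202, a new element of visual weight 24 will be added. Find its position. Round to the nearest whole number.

After adding the new element, total weight = 9 + 5 + 8 + 7 + 7 + 5 + 24 = 65.
Along x: (11101 + 24·x) / 65 = 202 (existing moment 9·245 + 5·48 + 8·241 + 7·414 + 7·365 + 5·255 = 11101) ⇒ x = (13130 − 11101) / 24 ≈ 84.54.

x ≈ 85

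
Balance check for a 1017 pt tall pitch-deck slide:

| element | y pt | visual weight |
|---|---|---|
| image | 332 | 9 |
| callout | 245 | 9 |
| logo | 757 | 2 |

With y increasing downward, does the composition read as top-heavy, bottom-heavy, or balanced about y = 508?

top-heavy

Total weight = 9 + 9 + 2 = 20.
Σw·y = 9·332 + 9·245 + 2·757 = 6707, so ȳ = 6707/20 ≈ 335.35.
335.4 vs midline 508 → top-heavy.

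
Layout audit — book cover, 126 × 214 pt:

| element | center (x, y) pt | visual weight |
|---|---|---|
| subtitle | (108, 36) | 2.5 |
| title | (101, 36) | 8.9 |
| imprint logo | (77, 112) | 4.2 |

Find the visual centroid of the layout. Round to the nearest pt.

(96, 56)

Weights sum to 2.5 + 8.9 + 4.2 = 15.6.
Σw·x = 2.5·108 + 8.9·101 + 4.2·77 = 1492.3, so x̄ = 1492.3/15.6 ≈ 95.66.
Σw·y = 2.5·36 + 8.9·36 + 4.2·112 = 880.8, so ȳ = 880.8/15.6 ≈ 56.46.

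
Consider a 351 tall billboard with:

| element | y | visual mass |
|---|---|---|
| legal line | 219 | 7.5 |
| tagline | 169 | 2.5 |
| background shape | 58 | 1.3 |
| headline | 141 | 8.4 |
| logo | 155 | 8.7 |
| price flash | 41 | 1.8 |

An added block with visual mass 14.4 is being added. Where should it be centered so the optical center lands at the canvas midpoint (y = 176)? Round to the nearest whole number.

With the added block, Σw becomes 7.5 + 2.5 + 1.3 + 8.4 + 8.7 + 1.8 + 14.4 = 44.6.
y: target moment 44.6×176 = 7849.6; current 7.5·219 + 2.5·169 + 1.3·58 + 8.4·141 + 8.7·155 + 1.8·41 = 4747.1; the added block supplies 3102.5, so y = 3102.5/14.4 ≈ 215.45.

y ≈ 215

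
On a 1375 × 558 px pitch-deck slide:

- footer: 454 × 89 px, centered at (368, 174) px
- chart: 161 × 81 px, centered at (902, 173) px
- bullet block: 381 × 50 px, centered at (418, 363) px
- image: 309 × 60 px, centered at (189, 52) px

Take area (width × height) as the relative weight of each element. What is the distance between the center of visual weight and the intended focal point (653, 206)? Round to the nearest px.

≈ 235 px

Taking area as weight: footer 454·89 = 40406, chart 161·81 = 13041, bullet block 381·50 = 19050, image 309·60 = 18540. Sum 91037.
Σw·x = 40406·368 + 13041·902 + 19050·418 + 18540·189 = 38099350, so x̄ = 38099350/91037 ≈ 418.50.
Σw·y = 40406·174 + 13041·173 + 19050·363 + 18540·52 = 17165967, so ȳ = 17165967/91037 ≈ 188.56.
Offset from (653, 206): Δx ≈ -234.50, Δy ≈ -17.44; distance = √(Δx² + Δy²) ≈ 235.14.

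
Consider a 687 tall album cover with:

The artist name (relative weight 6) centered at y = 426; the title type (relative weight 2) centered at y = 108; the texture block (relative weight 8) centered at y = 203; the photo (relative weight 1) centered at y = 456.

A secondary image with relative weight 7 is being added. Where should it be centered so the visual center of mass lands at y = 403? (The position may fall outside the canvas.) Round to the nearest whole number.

y ≈ 689

After adding the secondary image, total weight = 6 + 2 + 8 + 1 + 7 = 24.
Along y: (4852 + 7·y) / 24 = 403 (existing moment 6·426 + 2·108 + 8·203 + 1·456 = 4852) ⇒ y = (9672 − 4852) / 7 ≈ 688.57.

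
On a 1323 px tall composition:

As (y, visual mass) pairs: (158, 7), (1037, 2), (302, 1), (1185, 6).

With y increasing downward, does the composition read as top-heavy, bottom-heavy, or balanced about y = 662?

balanced

Total weight = 7 + 2 + 1 + 6 = 16.
Σw·y = 7·158 + 2·1037 + 1·302 + 6·1185 = 10592, so ȳ = 10592/16 ≈ 662.00.
That equals the midline 662 — balanced.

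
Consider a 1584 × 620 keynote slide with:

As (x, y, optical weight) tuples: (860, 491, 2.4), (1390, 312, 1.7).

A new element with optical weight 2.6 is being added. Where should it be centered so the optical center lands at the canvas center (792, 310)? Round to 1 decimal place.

New total weight: (2.4 + 1.7) + 2.6 = 6.7.
x: target moment 6.7×792 = 5306.4; current 2.4·860 + 1.7·1390 = 4427.0; the new element supplies 879.4, so x = 879.4/2.6 ≈ 338.23.
y: target moment 6.7×310 = 2077.0; current 2.4·491 + 1.7·312 = 1708.8; the new element supplies 368.2, so y = 368.2/2.6 ≈ 141.62.

(338.2, 141.6)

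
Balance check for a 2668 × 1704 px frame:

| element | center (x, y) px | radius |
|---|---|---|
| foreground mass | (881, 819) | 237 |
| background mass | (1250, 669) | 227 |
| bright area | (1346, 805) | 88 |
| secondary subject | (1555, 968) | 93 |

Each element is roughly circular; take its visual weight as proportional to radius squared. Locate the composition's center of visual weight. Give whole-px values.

(1110, 766)

Weights ∝ r²: foreground mass 237² = 56169, background mass 227² = 51529, bright area 88² = 7744, secondary subject 93² = 8649; Σw = 124091.
Σw·x = 56169·881 + 51529·1250 + 7744·1346 + 8649·1555 = 137768758, so x̄ = 137768758/124091 ≈ 1110.22.
Σw·y = 56169·819 + 51529·669 + 7744·805 + 8649·968 = 95081464, so ȳ = 95081464/124091 ≈ 766.22.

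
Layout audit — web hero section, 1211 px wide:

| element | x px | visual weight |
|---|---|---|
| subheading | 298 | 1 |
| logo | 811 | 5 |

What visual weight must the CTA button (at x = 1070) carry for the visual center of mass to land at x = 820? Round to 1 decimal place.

Existing Σw = 6 (1 + 5); existing moment 1·298 + 5·811 = 4353.
Set Σw·x/Σw = 820: (4353 + 1070w) = 820·(6 + w).
Rearranging, w·(1070 − 820) = 820·6 − 4353 = 567, so w ≈ 567/250 = 2.27.

w ≈ 2.3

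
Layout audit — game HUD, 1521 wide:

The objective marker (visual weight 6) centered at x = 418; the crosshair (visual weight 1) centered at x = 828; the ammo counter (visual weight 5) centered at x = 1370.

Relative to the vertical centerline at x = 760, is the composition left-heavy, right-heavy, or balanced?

Total weight = 6 + 1 + 5 = 12.
Σw·x = 6·418 + 1·828 + 5·1370 = 10186, so x̄ = 10186/12 ≈ 848.83.
848.8 lies right of the midline 760, so the layout is right-heavy.

right-heavy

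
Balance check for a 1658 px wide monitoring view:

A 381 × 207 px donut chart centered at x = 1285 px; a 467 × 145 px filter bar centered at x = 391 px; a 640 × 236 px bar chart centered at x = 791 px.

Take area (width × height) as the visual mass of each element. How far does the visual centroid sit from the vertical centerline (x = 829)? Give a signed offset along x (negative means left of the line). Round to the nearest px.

≈ 2 px

Areas: donut chart 381·207 = 78867, filter bar 467·145 = 67715, bar chart 640·236 = 151040. Total weight = 297622.
x-moment: 78867·1285 + 67715·391 + 151040·791 = 247293300; centroid 247293300/297622 ≈ 830.90.
Against x = 829, that's 830.90 − 829 = 1.90.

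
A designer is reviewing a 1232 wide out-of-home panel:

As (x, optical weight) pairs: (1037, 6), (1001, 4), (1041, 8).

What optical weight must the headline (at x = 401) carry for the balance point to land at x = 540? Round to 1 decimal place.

w ≈ 63.6

Known weights sum to 6 + 4 + 8 = 18; their moment is 6·1037 + 4·1001 + 8·1041 = 18554.
For the centroid to hit 540: (18554 + w·401) / (18 + w) = 540.
Solving: w = (540·18 − 18554) / (401 − 540) = -8834 / -139 ≈ 63.55.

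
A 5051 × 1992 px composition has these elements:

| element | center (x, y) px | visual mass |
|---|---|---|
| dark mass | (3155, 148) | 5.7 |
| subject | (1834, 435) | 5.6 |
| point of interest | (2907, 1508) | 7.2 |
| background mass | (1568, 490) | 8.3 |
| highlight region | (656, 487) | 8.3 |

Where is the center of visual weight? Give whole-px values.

Total weight = 5.7 + 5.6 + 7.2 + 8.3 + 8.3 = 35.1.
x: (5.7·3155 + 5.6·1834 + 7.2·2907 + 8.3·1568 + 8.3·656) / 35.1 = 67643.5 / 35.1 ≈ 1927.17
y: (5.7·148 + 5.6·435 + 7.2·1508 + 8.3·490 + 8.3·487) / 35.1 = 22246.3 / 35.1 ≈ 633.80

(1927, 634)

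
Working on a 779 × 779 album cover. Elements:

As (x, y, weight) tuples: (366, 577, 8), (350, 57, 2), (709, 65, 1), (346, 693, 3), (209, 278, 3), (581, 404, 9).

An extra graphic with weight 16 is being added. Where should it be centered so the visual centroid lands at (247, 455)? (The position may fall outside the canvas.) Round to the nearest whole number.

With the extra graphic, Σw becomes 8 + 2 + 1 + 3 + 3 + 9 + 16 = 42.
x: target moment 42×247 = 10374; current 8·366 + 2·350 + 1·709 + 3·346 + 3·209 + 9·581 = 11231; the extra graphic supplies -857, so x = -857/16 ≈ -53.56.
y: target moment 42×455 = 19110; current 8·577 + 2·57 + 1·65 + 3·693 + 3·278 + 9·404 = 11344; the extra graphic supplies 7766, so y = 7766/16 ≈ 485.38.

(-54, 485)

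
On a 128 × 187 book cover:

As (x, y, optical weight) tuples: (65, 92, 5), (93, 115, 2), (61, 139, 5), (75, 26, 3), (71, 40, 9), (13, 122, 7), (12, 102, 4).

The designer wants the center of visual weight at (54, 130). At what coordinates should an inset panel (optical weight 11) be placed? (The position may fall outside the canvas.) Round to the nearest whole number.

After adding the inset panel, total weight = 5 + 2 + 5 + 3 + 9 + 7 + 4 + 11 = 46.
x: need Σw·x = 46·54 = 2484. Existing = 5·65 + 2·93 + 5·61 + 3·75 + 9·71 + 7·13 + 4·12 = 1819. Remainder 665 / 11 ≈ 60.45.
y: need Σw·y = 46·130 = 5980. Existing = 5·92 + 2·115 + 5·139 + 3·26 + 9·40 + 7·122 + 4·102 = 3085. Remainder 2895 / 11 ≈ 263.18.

(60, 263)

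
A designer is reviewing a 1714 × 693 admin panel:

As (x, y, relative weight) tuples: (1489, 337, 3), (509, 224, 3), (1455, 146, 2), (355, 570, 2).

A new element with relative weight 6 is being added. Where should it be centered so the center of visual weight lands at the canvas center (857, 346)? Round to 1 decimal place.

With the new element, Σw becomes 3 + 3 + 2 + 2 + 6 = 16.
Along x: (9614 + 6·x) / 16 = 857 (existing moment 3·1489 + 3·509 + 2·1455 + 2·355 = 9614) ⇒ x = (13712 − 9614) / 6 ≈ 683.00.
Along y: (3115 + 6·y) / 16 = 346 (existing moment 3·337 + 3·224 + 2·146 + 2·570 = 3115) ⇒ y = (5536 − 3115) / 6 ≈ 403.50.

(683.0, 403.5)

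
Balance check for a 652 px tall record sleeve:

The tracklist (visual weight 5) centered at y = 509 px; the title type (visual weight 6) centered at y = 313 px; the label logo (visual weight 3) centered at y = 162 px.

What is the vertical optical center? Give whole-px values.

y ≈ 351

Weights sum to 5 + 6 + 3 = 14.
Σw·y = 5·509 + 6·313 + 3·162 = 4909, so ȳ = 4909/14 ≈ 350.64.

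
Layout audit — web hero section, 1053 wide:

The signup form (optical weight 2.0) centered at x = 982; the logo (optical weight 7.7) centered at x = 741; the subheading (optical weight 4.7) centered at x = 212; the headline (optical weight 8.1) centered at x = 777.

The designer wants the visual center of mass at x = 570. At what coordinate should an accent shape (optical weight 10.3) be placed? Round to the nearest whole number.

New total weight: (2.0 + 7.7 + 4.7 + 8.1) + 10.3 = 32.8.
Along x: (14959.8 + 10.3·x) / 32.8 = 570 (existing moment 2.0·982 + 7.7·741 + 4.7·212 + 8.1·777 = 14959.8) ⇒ x = (18696.0 − 14959.8) / 10.3 ≈ 362.74.

x ≈ 363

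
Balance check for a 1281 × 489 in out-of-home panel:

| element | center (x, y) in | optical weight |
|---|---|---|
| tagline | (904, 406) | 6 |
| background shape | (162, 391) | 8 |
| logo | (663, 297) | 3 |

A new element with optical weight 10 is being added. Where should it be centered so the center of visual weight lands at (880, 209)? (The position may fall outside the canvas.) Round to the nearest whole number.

With the new element, Σw becomes 6 + 8 + 3 + 10 = 27.
Along x: (8709 + 10·x) / 27 = 880 (existing moment 6·904 + 8·162 + 3·663 = 8709) ⇒ x = (23760 − 8709) / 10 ≈ 1505.10.
Along y: (6455 + 10·y) / 27 = 209 (existing moment 6·406 + 8·391 + 3·297 = 6455) ⇒ y = (5643 − 6455) / 10 ≈ -81.20.

(1505, -81)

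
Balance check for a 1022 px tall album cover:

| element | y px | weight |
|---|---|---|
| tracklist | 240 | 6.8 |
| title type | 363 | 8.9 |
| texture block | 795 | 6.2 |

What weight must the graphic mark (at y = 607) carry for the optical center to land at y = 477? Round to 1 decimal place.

w ≈ 5.0

Existing Σw = 21.9 (6.8 + 8.9 + 6.2); existing moment 6.8·240 + 8.9·363 + 6.2·795 = 9791.7.
Balance at y = 477 requires (9791.7 + w·607) / (21.9 + w) = 477.
Rearranging, w·(607 − 477) = 477·21.9 − 9791.7 = 654.6, so w ≈ 654.6/130 = 5.04.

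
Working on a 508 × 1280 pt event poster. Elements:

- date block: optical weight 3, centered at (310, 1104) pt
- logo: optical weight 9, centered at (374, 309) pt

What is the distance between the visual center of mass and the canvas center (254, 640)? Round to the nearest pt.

≈ 168 pt

Σw = 3 + 9 = 12.
Σw·x = 3·310 + 9·374 = 4296, so x̄ = 4296/12 ≈ 358.00.
Σw·y = 3·1104 + 9·309 = 6093, so ȳ = 6093/12 ≈ 507.75.
Offset from (254, 640): Δx ≈ 104.00, Δy ≈ -132.25; distance = √(Δx² + Δy²) ≈ 168.24.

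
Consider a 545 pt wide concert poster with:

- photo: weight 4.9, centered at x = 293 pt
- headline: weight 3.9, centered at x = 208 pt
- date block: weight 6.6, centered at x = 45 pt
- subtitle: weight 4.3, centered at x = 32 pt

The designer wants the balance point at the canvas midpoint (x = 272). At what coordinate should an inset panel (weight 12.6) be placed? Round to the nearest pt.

x ≈ 484

After adding the inset panel, total weight = 4.9 + 3.9 + 6.6 + 4.3 + 12.6 = 32.3.
x: target moment 32.3×272 = 8785.6; current 4.9·293 + 3.9·208 + 6.6·45 + 4.3·32 = 2681.5; the inset panel supplies 6104.1, so x = 6104.1/12.6 ≈ 484.45.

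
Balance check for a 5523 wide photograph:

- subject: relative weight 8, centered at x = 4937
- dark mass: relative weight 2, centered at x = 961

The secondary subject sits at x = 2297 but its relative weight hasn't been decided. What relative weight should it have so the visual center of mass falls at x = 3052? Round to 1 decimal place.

Fixed elements: Σw = 8 + 2 = 10, Σw·x = 8·4937 + 2·961 = 41418.
Set Σw·x/Σw = 3052: (41418 + 2297w) = 3052·(10 + w).
Rearranging, w·(2297 − 3052) = 3052·10 − 41418 = -10898, so w ≈ -10898/-755 = 14.43.

w ≈ 14.4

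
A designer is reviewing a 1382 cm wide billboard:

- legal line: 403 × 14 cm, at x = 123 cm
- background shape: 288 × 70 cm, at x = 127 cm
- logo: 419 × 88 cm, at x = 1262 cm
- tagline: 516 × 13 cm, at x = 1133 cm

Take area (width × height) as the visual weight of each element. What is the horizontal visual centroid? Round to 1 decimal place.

Areas → weights: legal line 403·14 = 5642, background shape 288·70 = 20160, logo 419·88 = 36872, tagline 516·13 = 6708; Σw = 69382.
x-moment: 5642·123 + 20160·127 + 36872·1262 + 6708·1133 = 57386914; centroid 57386914/69382 ≈ 827.12.

x ≈ 827.1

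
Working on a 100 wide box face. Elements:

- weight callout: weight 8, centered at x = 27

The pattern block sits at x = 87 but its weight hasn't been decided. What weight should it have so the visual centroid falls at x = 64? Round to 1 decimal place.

Known: weight 8 with moment 8·27 = 216.
For the centroid to hit 64: (216 + w·87) / (8 + w) = 64.
So w = (64·8 − 216)/(87 − 64) = 296/23 ≈ 12.87.

w ≈ 12.9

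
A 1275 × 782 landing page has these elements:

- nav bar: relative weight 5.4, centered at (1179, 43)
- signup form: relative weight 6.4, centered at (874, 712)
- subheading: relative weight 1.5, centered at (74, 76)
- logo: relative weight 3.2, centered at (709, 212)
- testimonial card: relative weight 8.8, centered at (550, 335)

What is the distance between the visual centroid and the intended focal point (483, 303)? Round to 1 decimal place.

Σw = 5.4 + 6.4 + 1.5 + 3.2 + 8.8 = 25.3.
x-moment: 5.4·1179 + 6.4·874 + 1.5·74 + 3.2·709 + 8.8·550 = 19180.0; centroid 19180.0/25.3 ≈ 758.10.
y-moment: 5.4·43 + 6.4·712 + 1.5·76 + 3.2·212 + 8.8·335 = 8529.4; centroid 8529.4/25.3 ≈ 337.13.
From (483, 303): dx = 275.10, dy = 34.13, so the distance is √(dx²+dy²) ≈ 277.21.

≈ 277.2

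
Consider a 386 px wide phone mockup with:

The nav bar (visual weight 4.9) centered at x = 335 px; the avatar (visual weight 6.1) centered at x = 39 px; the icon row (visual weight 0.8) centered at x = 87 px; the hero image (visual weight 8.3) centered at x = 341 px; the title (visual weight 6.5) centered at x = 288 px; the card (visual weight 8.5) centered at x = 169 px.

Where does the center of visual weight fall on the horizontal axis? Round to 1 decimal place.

Weights sum to 4.9 + 6.1 + 0.8 + 8.3 + 6.5 + 8.5 = 35.1.
x: moment 8087.8 / weight 35.1 ≈ 230.42

x ≈ 230.4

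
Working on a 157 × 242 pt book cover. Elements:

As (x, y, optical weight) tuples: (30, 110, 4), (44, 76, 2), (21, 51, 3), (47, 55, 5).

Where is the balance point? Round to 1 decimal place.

(36.1, 72.9)

Σw = 4 + 2 + 3 + 5 = 14.
x-moment: 4·30 + 2·44 + 3·21 + 5·47 = 506; centroid 506/14 ≈ 36.14.
y-moment: 4·110 + 2·76 + 3·51 + 5·55 = 1020; centroid 1020/14 ≈ 72.86.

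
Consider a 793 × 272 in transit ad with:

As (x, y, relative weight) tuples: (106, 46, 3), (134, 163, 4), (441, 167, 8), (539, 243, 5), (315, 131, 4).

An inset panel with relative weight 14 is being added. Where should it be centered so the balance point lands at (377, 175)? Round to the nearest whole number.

(428, 199)

After adding the inset panel, total weight = 3 + 4 + 8 + 5 + 4 + 14 = 38.
x: target moment 38×377 = 14326; current 3·106 + 4·134 + 8·441 + 5·539 + 4·315 = 8337; the inset panel supplies 5989, so x = 5989/14 ≈ 427.79.
y: target moment 38×175 = 6650; current 3·46 + 4·163 + 8·167 + 5·243 + 4·131 = 3865; the inset panel supplies 2785, so y = 2785/14 ≈ 198.93.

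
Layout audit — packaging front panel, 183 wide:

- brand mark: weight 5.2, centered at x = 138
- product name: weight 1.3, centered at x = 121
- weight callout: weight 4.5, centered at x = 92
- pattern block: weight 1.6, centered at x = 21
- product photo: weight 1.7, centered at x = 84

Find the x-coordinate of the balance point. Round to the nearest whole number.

Σw = 5.2 + 1.3 + 4.5 + 1.6 + 1.7 = 14.3.
x-moment: 5.2·138 + 1.3·121 + 4.5·92 + 1.6·21 + 1.7·84 = 1465.3; centroid 1465.3/14.3 ≈ 102.47.

x ≈ 102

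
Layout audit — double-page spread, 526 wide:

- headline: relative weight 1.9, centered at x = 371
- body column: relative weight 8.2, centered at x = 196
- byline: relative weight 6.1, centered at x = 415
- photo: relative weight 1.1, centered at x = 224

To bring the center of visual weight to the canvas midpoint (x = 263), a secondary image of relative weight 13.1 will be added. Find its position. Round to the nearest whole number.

New total weight: (1.9 + 8.2 + 6.1 + 1.1) + 13.1 = 30.4.
x: target moment 30.4×263 = 7995.2; current 1.9·371 + 8.2·196 + 6.1·415 + 1.1·224 = 5090.0; the secondary image supplies 2905.2, so x = 2905.2/13.1 ≈ 221.77.

x ≈ 222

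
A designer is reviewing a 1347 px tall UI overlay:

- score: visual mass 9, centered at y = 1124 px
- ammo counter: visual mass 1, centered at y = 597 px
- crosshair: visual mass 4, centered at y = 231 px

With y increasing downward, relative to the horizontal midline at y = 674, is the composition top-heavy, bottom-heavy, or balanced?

Weights sum to 9 + 1 + 4 = 14.
y: (9·1124 + 1·597 + 4·231) / 14 = 11637 / 14 ≈ 831.21
831.2 lies below (larger y than) the midline 674, so the layout is bottom-heavy.

bottom-heavy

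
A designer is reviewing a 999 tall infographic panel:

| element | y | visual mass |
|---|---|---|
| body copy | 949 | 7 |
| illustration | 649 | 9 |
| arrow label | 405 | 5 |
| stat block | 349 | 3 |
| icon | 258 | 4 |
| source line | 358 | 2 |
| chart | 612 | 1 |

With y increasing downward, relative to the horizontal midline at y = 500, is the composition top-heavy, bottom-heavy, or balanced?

bottom-heavy

Total weight = 7 + 9 + 5 + 3 + 4 + 2 + 1 = 31.
y-moment: 7·949 + 9·649 + 5·405 + 3·349 + 4·258 + 2·358 + 1·612 = 17916; centroid 17916/31 ≈ 577.94.
577.9 vs midline 500 → bottom-heavy.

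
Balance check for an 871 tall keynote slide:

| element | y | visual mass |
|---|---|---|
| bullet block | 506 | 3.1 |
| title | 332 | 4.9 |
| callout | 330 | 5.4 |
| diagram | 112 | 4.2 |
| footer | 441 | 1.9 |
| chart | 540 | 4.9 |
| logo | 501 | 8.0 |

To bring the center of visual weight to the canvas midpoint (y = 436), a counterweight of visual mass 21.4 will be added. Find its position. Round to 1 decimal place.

y ≈ 491.5

New total weight: (3.1 + 4.9 + 5.4 + 4.2 + 1.9 + 4.9 + 8.0) + 21.4 = 53.8.
Along y: (12939.7 + 21.4·y) / 53.8 = 436 (existing moment 3.1·506 + 4.9·332 + 5.4·330 + 4.2·112 + 1.9·441 + 4.9·540 + 8.0·501 = 12939.7) ⇒ y = (23456.8 − 12939.7) / 21.4 ≈ 491.45.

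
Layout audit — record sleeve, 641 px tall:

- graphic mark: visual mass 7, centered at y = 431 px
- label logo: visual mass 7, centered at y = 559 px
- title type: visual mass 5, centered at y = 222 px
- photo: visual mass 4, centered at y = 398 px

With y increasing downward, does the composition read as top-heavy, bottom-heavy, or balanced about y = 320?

Σw = 7 + 7 + 5 + 4 = 23.
Σw·y = 7·431 + 7·559 + 5·222 + 4·398 = 9632, so ȳ = 9632/23 ≈ 418.78.
418.8 vs midline 320 → bottom-heavy.

bottom-heavy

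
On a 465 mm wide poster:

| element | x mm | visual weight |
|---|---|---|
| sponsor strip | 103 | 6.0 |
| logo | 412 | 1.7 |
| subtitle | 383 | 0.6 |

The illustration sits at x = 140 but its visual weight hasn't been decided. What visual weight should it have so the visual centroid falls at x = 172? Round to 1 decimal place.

w ≈ 3.8

Known weights sum to 6.0 + 1.7 + 0.6 = 8.3; their moment is 6.0·103 + 1.7·412 + 0.6·383 = 1548.2.
For the centroid to hit 172: (1548.2 + w·140) / (8.3 + w) = 172.
Rearranging, w·(140 − 172) = 172·8.3 − 1548.2 = -120.6, so w ≈ -120.6/-32 = 3.77.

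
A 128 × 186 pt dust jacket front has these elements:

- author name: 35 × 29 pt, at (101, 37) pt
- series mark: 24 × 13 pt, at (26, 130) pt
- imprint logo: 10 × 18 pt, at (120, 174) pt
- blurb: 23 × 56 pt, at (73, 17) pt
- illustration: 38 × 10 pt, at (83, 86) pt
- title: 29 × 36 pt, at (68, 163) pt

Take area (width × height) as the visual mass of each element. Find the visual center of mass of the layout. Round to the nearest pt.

Areas: author name 35·29 = 1015, series mark 24·13 = 312, imprint logo 10·18 = 180, blurb 23·56 = 1288, illustration 38·10 = 380, title 29·36 = 1044. Total weight = 4219.
x-moment: 1015·101 + 312·26 + 180·120 + 1288·73 + 380·83 + 1044·68 = 328783; centroid 328783/4219 ≈ 77.93.
y-moment: 1015·37 + 312·130 + 180·174 + 1288·17 + 380·86 + 1044·163 = 334183; centroid 334183/4219 ≈ 79.21.

(78, 79)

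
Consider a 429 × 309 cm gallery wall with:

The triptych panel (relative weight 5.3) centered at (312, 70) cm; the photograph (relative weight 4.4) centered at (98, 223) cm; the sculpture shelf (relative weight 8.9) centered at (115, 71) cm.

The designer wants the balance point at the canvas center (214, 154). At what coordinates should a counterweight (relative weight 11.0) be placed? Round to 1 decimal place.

With the counterweight, Σw becomes 5.3 + 4.4 + 8.9 + 11.0 = 29.6.
Along x: (3108.3 + 11.0·x) / 29.6 = 214 (existing moment 5.3·312 + 4.4·98 + 8.9·115 = 3108.3) ⇒ x = (6334.4 − 3108.3) / 11.0 ≈ 293.28.
Along y: (1984.1 + 11.0·y) / 29.6 = 154 (existing moment 5.3·70 + 4.4·223 + 8.9·71 = 1984.1) ⇒ y = (4558.4 − 1984.1) / 11.0 ≈ 234.03.

(293.3, 234.0)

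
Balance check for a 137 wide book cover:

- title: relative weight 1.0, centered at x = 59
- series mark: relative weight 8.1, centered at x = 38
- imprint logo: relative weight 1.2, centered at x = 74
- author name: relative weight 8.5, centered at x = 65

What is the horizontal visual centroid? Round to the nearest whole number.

Weights sum to 1.0 + 8.1 + 1.2 + 8.5 = 18.8.
Σw·x = 1.0·59 + 8.1·38 + 1.2·74 + 8.5·65 = 1008.1, so x̄ = 1008.1/18.8 ≈ 53.62.

x ≈ 54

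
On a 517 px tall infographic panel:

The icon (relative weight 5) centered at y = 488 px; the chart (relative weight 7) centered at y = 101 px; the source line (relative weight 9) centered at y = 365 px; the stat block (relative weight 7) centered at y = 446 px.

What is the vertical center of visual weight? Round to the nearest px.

Σw = 5 + 7 + 9 + 7 = 28.
y-moment: 5·488 + 7·101 + 9·365 + 7·446 = 9554; centroid 9554/28 ≈ 341.21.

y ≈ 341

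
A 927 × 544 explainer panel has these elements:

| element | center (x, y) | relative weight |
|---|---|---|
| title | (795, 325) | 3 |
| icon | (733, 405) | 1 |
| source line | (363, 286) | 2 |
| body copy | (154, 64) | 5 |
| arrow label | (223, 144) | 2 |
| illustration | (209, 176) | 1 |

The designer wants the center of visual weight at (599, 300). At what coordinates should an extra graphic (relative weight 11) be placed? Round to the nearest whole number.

New total weight: (3 + 1 + 2 + 5 + 2 + 1) + 11 = 25.
x: target moment 25×599 = 14975; current 3·795 + 1·733 + 2·363 + 5·154 + 2·223 + 1·209 = 5269; the extra graphic supplies 9706, so x = 9706/11 ≈ 882.36.
y: target moment 25×300 = 7500; current 3·325 + 1·405 + 2·286 + 5·64 + 2·144 + 1·176 = 2736; the extra graphic supplies 4764, so y = 4764/11 ≈ 433.09.

(882, 433)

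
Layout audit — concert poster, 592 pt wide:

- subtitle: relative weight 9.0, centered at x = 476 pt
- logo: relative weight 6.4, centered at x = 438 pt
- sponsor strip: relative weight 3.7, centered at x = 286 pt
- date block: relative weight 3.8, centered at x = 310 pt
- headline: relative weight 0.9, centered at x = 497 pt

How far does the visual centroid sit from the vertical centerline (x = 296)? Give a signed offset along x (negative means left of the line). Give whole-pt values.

Σw = 9.0 + 6.4 + 3.7 + 3.8 + 0.9 = 23.8.
x: (9.0·476 + 6.4·438 + 3.7·286 + 3.8·310 + 0.9·497) / 23.8 = 9770.7 / 23.8 ≈ 410.53
Against x = 296, that's 410.53 − 296 = 114.53.

≈ 115 pt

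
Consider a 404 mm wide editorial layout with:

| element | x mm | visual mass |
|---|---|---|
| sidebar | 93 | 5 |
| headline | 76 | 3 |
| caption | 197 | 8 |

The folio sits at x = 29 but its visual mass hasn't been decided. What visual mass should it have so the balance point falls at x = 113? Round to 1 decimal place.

Existing Σw = 16 (5 + 3 + 8); existing moment 5·93 + 3·76 + 8·197 = 2269.
Balance at x = 113 requires (2269 + w·29) / (16 + w) = 113.
So w = (113·16 − 2269)/(29 − 113) = -461/-84 ≈ 5.49.

w ≈ 5.5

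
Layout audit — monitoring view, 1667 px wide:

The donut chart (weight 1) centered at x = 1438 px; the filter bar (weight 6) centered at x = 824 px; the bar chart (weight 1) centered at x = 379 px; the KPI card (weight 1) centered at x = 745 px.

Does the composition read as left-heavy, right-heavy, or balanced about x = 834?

Total weight = 1 + 6 + 1 + 1 = 9.
x: (1·1438 + 6·824 + 1·379 + 1·745) / 9 = 7506 / 9 ≈ 834.00
That equals the midline 834 — balanced.

balanced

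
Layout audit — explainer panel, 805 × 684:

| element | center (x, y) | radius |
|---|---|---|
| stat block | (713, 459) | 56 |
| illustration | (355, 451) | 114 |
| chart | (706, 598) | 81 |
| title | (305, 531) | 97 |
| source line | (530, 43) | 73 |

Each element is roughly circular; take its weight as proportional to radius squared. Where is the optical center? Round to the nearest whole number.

(459, 439)

Weights ∝ r²: stat block 56² = 3136, illustration 114² = 12996, chart 81² = 6561, title 97² = 9409, source line 73² = 5329; Σw = 37431.
Σw·x = 3136·713 + 12996·355 + 6561·706 + 9409·305 + 5329·530 = 17175729, so x̄ = 17175729/37431 ≈ 458.86.
Σw·y = 3136·459 + 12996·451 + 6561·598 + 9409·531 + 5329·43 = 16449424, so ȳ = 16449424/37431 ≈ 439.46.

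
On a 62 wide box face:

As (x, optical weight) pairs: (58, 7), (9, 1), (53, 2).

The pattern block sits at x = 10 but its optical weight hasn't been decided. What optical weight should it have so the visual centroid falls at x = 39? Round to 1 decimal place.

Fixed elements: Σw = 7 + 1 + 2 = 10, Σw·x = 7·58 + 1·9 + 2·53 = 521.
For the centroid to hit 39: (521 + w·10) / (10 + w) = 39.
Rearranging, w·(10 − 39) = 39·10 − 521 = -131, so w ≈ -131/-29 = 4.52.

w ≈ 4.5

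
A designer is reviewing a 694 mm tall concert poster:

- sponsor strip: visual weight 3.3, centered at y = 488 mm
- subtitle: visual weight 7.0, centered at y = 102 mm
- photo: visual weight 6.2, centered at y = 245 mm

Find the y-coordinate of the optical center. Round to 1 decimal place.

Weights sum to 3.3 + 7.0 + 6.2 = 16.5.
y-moment: 3.3·488 + 7.0·102 + 6.2·245 = 3843.4; centroid 3843.4/16.5 ≈ 232.93.

y ≈ 232.9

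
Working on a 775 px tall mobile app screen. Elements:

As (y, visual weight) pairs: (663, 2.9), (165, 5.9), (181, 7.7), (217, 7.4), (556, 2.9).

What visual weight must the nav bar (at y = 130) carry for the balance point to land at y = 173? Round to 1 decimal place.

w ≈ 66.8

Fixed elements: Σw = 2.9 + 5.9 + 7.7 + 7.4 + 2.9 = 26.8, Σw·y = 2.9·663 + 5.9·165 + 7.7·181 + 7.4·217 + 2.9·556 = 7508.1.
Set Σw·y/Σw = 173: (7508.1 + 130w) = 173·(26.8 + w).
So w = (173·26.8 − 7508.1)/(130 − 173) = -2871.7/-43 ≈ 66.78.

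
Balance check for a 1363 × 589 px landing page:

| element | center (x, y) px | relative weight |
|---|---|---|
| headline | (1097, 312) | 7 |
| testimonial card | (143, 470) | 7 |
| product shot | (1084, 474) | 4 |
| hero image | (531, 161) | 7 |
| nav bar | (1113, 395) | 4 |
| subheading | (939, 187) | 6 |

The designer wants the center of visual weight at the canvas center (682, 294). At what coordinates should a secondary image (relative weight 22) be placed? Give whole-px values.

(548, 253)

New total weight: (7 + 7 + 4 + 7 + 4 + 6) + 22 = 57.
x: target moment 57×682 = 38874; current 7·1097 + 7·143 + 4·1084 + 7·531 + 4·1113 + 6·939 = 26819; the secondary image supplies 12055, so x = 12055/22 ≈ 547.95.
y: target moment 57×294 = 16758; current 7·312 + 7·470 + 4·474 + 7·161 + 4·395 + 6·187 = 11199; the secondary image supplies 5559, so y = 5559/22 ≈ 252.68.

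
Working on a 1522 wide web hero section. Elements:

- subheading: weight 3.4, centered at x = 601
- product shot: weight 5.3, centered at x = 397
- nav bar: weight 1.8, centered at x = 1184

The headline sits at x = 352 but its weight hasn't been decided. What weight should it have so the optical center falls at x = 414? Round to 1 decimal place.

Known weights sum to 3.4 + 5.3 + 1.8 = 10.5; their moment is 3.4·601 + 5.3·397 + 1.8·1184 = 6278.7.
For the centroid to hit 414: (6278.7 + w·352) / (10.5 + w) = 414.
Solving: w = (414·10.5 − 6278.7) / (352 − 414) = -1931.7 / -62 ≈ 31.16.

w ≈ 31.2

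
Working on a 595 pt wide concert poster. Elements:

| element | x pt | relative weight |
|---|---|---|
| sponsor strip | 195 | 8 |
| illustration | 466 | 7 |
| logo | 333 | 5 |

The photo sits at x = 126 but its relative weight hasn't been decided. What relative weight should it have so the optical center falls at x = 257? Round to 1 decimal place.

w ≈ 10.3

Existing Σw = 20 (8 + 7 + 5); existing moment 8·195 + 7·466 + 5·333 = 6487.
For the centroid to hit 257: (6487 + w·126) / (20 + w) = 257.
Solving: w = (257·20 − 6487) / (126 − 257) = -1347 / -131 ≈ 10.28.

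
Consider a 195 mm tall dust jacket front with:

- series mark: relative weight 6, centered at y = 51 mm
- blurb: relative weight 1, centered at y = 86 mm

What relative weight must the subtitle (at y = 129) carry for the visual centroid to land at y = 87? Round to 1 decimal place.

w ≈ 5.2

Existing Σw = 7 (6 + 1); existing moment 6·51 + 1·86 = 392.
Set Σw·y/Σw = 87: (392 + 129w) = 87·(7 + w).
So w = (87·7 − 392)/(129 − 87) = 217/42 ≈ 5.17.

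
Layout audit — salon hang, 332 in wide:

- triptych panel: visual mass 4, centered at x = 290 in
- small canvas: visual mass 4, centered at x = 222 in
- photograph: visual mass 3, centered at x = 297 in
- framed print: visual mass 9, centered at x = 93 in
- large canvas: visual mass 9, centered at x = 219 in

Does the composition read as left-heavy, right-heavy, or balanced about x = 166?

right-heavy

Σw = 4 + 4 + 3 + 9 + 9 = 29.
Σw·x = 4·290 + 4·222 + 3·297 + 9·93 + 9·219 = 5747, so x̄ = 5747/29 ≈ 198.17.
Since 198.2 is right of 166, the composition reads right-heavy.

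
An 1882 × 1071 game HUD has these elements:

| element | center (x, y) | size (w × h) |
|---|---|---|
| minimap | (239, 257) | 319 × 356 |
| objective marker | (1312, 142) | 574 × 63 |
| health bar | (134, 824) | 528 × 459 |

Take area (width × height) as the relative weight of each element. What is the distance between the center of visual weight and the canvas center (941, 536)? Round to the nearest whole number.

Taking area as weight: minimap 319·356 = 113564, objective marker 574·63 = 36162, health bar 528·459 = 242352. Sum 392078.
x-moment: 113564·239 + 36162·1312 + 242352·134 = 107061508; centroid 107061508/392078 ≈ 273.06.
y-moment: 113564·257 + 36162·142 + 242352·824 = 234019000; centroid 234019000/392078 ≈ 596.87.
Relative to (941, 536): Δ = (-667.94, 60.87); |Δ| = √(-667.94² + 60.87²) ≈ 670.71.

≈ 671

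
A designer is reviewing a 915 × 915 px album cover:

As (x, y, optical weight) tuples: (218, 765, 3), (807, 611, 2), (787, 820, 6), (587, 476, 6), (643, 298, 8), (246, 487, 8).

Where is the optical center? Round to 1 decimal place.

Total weight = 3 + 2 + 6 + 6 + 8 + 8 = 33.
x: moment 17624 / weight 33 ≈ 534.06
y: moment 17573 / weight 33 ≈ 532.52

(534.1, 532.5)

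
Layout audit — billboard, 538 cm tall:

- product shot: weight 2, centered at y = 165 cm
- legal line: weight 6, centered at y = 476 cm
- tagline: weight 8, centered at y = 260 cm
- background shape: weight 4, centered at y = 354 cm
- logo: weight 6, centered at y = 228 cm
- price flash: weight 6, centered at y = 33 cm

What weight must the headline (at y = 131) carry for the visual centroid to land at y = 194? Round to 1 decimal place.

Fixed elements: Σw = 2 + 6 + 8 + 4 + 6 + 6 = 32, Σw·y = 2·165 + 6·476 + 8·260 + 4·354 + 6·228 + 6·33 = 8248.
For the centroid to hit 194: (8248 + w·131) / (32 + w) = 194.
Rearranging, w·(131 − 194) = 194·32 − 8248 = -2040, so w ≈ -2040/-63 = 32.38.

w ≈ 32.4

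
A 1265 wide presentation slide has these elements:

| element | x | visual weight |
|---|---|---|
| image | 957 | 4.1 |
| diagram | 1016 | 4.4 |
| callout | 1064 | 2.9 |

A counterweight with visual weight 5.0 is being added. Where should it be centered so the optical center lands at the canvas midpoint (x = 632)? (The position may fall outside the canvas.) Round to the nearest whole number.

New total weight: (4.1 + 4.4 + 2.9) + 5.0 = 16.4.
x: target moment 16.4×632 = 10364.8; current 4.1·957 + 4.4·1016 + 2.9·1064 = 11479.7; the counterweight supplies -1114.9, so x = -1114.9/5.0 ≈ -222.98.

x ≈ -223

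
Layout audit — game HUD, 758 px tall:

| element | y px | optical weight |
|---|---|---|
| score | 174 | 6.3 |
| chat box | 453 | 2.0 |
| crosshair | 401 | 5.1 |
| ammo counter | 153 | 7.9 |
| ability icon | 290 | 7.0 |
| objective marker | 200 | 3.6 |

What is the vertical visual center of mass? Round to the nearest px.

y ≈ 251

Weights sum to 6.3 + 2.0 + 5.1 + 7.9 + 7.0 + 3.6 = 31.9.
y: moment 8006.0 / weight 31.9 ≈ 250.97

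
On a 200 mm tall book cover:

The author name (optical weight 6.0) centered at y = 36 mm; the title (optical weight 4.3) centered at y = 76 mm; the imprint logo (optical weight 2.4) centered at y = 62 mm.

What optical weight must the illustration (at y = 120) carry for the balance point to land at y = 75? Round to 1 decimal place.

w ≈ 5.8

Fixed elements: Σw = 6.0 + 4.3 + 2.4 = 12.7, Σw·y = 6.0·36 + 4.3·76 + 2.4·62 = 691.6.
Balance at y = 75 requires (691.6 + w·120) / (12.7 + w) = 75.
So w = (75·12.7 − 691.6)/(120 − 75) = 260.9/45 ≈ 5.80.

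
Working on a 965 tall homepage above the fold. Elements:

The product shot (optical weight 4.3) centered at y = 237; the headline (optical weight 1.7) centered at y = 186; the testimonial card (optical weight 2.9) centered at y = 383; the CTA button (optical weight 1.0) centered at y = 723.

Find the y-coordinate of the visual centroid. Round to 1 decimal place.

Total weight = 4.3 + 1.7 + 2.9 + 1.0 = 9.9.
Σw·y = 4.3·237 + 1.7·186 + 2.9·383 + 1.0·723 = 3169.0, so ȳ = 3169.0/9.9 ≈ 320.10.

y ≈ 320.1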